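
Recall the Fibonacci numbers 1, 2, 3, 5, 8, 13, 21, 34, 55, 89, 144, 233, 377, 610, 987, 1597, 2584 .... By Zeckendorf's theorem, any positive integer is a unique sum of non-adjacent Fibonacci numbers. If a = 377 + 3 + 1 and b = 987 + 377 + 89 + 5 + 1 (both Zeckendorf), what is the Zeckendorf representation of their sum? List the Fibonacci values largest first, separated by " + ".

1597 + 233 + 8 + 2

The two numbers are 381 and 1459, so their sum is 1840.
take 1597 (≤ 1840); 1840 − 1597 = 243
take 233 (≤ 243); 243 − 233 = 10
take 8 (≤ 10); 10 − 8 = 2
take 2 (≤ 2); 2 − 2 = 0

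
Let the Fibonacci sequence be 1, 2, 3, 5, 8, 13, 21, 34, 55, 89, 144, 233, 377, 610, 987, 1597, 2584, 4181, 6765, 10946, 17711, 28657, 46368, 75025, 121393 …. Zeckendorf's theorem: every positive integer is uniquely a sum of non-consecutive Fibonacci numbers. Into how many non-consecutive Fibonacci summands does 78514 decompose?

take 75025 (≤ 78514); 78514 − 75025 = 3489
take 2584 (≤ 3489); 3489 − 2584 = 905
take 610 (≤ 905); 905 − 610 = 295
take 233 (≤ 295); 295 − 233 = 62
take 55 (≤ 62); 62 − 55 = 7
take 5 (≤ 7); 7 − 5 = 2
take 2 (≤ 2); 2 − 2 = 0
78514 = 75025 + 2584 + 610 + 233 + 55 + 5 + 2, which has 7 terms.

7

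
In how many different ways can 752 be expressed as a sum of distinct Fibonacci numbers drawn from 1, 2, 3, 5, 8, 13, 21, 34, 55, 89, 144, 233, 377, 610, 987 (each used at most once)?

Each representation comes from the Zeckendorf form by replacing some F_k with F_{k−1} + F_{k−2} where possible.
752 = 610+89+34+13+5+1 = 610+89+34+13+3+2+1 = 377+233+89+34+13+5+1 = … (8 more), for 11 in all.

11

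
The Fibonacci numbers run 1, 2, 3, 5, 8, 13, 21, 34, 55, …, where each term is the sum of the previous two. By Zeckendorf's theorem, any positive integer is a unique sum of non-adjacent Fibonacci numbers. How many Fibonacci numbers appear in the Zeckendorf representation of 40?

Greedily peel off the largest Fibonacci term at each step:
40: greatest Fibonacci not exceeding it is 34, leaving 6
6: greatest Fibonacci not exceeding it is 5, leaving 1
1: greatest Fibonacci not exceeding it is 1, leaving 0
40 = 34 + 5 + 1, which has 3 terms.

3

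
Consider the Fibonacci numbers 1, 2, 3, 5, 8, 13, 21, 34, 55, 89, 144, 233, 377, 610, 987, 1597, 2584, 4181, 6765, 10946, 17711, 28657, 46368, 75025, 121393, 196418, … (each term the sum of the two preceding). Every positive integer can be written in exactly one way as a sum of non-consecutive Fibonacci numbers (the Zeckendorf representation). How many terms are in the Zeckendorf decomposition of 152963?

7

152963 − 121393 = 31570
31570 − 28657 = 2913
2913 − 2584 = 329
329 − 233 = 96
96 − 89 = 7
7 − 5 = 2
2 − 2 = 0
152963 = 121393 + 28657 + 2584 + 233 + 89 + 5 + 2, which has 7 terms.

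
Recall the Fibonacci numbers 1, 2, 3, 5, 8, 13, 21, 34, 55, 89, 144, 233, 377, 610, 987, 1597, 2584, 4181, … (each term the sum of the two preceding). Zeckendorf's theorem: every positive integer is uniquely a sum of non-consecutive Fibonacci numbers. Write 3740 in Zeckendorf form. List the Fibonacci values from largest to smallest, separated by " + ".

2584 ≤ 3740 < 4181, so take 2584; remainder 1156
987 ≤ 1156 < 1597, so take 987; remainder 169
144 ≤ 169 < 233, so take 144; remainder 25
21 ≤ 25 < 34, so take 21; remainder 4
3 ≤ 4 < 5, so take 3; remainder 1
1 ≤ 1 < 2, so take 1; remainder 0
So 3740 = 2584 + 987 + 144 + 21 + 3 + 1, with no two terms consecutive in the sequence.

2584 + 987 + 144 + 21 + 3 + 1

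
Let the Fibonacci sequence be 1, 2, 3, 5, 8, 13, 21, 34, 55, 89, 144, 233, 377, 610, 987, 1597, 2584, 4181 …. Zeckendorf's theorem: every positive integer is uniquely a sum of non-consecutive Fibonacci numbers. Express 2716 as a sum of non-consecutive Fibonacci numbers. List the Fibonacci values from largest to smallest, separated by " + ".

2584 + 89 + 34 + 8 + 1

subtract 2584 from 2716: 132 remains
subtract 89 from 132: 43 remains
subtract 34 from 43: 9 remains
subtract 8 from 9: 1 remains
subtract 1 from 1: 0 remains
So 2716 = 2584 + 89 + 34 + 8 + 1, with no two terms consecutive in the sequence.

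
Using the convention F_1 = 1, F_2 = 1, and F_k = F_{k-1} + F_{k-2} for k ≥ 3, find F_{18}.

Iterating the recurrence up to F_{13} = 233 and F_{12} = 144:
F_{14} = F_{13} + F_{12} = 233 + 144 = 377
F_{15} = F_{14} + F_{13} = 377 + 233 = 610
F_{16} = F_{15} + F_{14} = 610 + 377 = 987
F_{17} = F_{16} + F_{15} = 987 + 610 = 1597
F_{18} = F_{17} + F_{16} = 1597 + 987 = 2584

2584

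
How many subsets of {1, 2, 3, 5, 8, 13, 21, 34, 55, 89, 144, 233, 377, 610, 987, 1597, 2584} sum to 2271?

Starting from the Zeckendorf form and repeatedly splitting a term F_k into F_{k−1} + F_{k−2} (when neither is already used) reaches every representation.
2271 = 1597+610+55+8+1 = 1597+610+55+5+3+1 = 1597+610+34+21+8+1 = 1597+377+233+55+8+1 = 1597+610+34+21+5+3+1 = … (20 more), for 25 in all.

25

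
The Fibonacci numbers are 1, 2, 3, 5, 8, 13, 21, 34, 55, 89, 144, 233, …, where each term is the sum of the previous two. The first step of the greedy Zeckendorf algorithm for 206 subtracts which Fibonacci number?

144

144 ≤ 206 < 233, so the largest Fibonacci number not exceeding 206 is 144.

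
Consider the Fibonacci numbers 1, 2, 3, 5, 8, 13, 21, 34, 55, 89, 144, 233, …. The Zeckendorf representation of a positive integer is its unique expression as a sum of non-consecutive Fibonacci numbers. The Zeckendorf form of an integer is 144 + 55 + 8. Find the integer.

144 + 55 + 8 = 207.

207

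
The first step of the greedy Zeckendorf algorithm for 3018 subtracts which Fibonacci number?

2584 ≤ 3018 < 4181, so the largest Fibonacci number not exceeding 3018 is 2584.

2584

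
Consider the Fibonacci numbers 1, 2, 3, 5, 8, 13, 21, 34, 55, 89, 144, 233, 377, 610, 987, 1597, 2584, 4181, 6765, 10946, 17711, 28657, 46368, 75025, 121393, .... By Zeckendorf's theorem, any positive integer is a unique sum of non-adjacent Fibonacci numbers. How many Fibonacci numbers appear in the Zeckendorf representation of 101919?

Repeatedly subtract the largest Fibonacci number that fits:
subtract 75025 from 101919: 26894 remains
subtract 17711 from 26894: 9183 remains
subtract 6765 from 9183: 2418 remains
subtract 1597 from 2418: 821 remains
subtract 610 from 821: 211 remains
subtract 144 from 211: 67 remains
subtract 55 from 67: 12 remains
subtract 8 from 12: 4 remains
subtract 3 from 4: 1 remains
subtract 1 from 1: 0 remains
101919 = 75025 + 17711 + 6765 + 1597 + 610 + 144 + 55 + 8 + 3 + 1, which has 10 terms.

10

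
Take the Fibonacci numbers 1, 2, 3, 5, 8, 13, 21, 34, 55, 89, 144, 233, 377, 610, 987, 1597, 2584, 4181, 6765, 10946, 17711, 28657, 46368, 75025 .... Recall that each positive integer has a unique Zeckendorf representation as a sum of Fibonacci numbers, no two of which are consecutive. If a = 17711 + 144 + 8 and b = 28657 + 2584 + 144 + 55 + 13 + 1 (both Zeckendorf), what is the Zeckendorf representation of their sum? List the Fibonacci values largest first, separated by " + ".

46368 + 2584 + 233 + 89 + 34 + 8 + 1

The two numbers are 17863 and 31454, so their sum is 49317.
largest Fibonacci ≤ 49317 is 46368; 49317 − 46368 = 2949
largest Fibonacci ≤ 2949 is 2584; 2949 − 2584 = 365
largest Fibonacci ≤ 365 is 233; 365 − 233 = 132
largest Fibonacci ≤ 132 is 89; 132 − 89 = 43
largest Fibonacci ≤ 43 is 34; 43 − 34 = 9
largest Fibonacci ≤ 9 is 8; 9 − 8 = 1
largest Fibonacci ≤ 1 is 1; 1 − 1 = 0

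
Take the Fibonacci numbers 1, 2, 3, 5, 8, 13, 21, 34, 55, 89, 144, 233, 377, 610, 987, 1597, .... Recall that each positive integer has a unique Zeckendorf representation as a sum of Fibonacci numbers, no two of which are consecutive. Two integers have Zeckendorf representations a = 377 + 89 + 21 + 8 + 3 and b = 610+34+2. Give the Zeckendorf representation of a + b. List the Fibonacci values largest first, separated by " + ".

The two numbers are 498 and 646, so their sum is 1144.
1144 − 987 = 157
157 − 144 = 13
13 − 13 = 0

987 + 144 + 13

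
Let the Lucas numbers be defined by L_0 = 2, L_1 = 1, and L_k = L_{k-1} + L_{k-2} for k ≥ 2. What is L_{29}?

1149851

Iterating the recurrence up to L_{24} = 103682 and L_{23} = 64079:
L_{25} = L_{24} + L_{23} = 103682 + 64079 = 167761
L_{26} = L_{25} + L_{24} = 167761 + 103682 = 271443
L_{27} = L_{26} + L_{25} = 271443 + 167761 = 439204
L_{28} = L_{27} + L_{26} = 439204 + 271443 = 710647
L_{29} = L_{28} + L_{27} = 710647 + 439204 = 1149851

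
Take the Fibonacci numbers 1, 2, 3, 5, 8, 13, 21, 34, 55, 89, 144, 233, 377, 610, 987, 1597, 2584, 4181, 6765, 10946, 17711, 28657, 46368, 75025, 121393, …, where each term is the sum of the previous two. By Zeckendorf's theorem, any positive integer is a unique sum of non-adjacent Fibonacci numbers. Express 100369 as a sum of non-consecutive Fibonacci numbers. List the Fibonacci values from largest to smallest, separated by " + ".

75025 + 17711 + 6765 + 610 + 233 + 21 + 3 + 1

take 75025 (≤ 100369); 100369 − 75025 = 25344
take 17711 (≤ 25344); 25344 − 17711 = 7633
take 6765 (≤ 7633); 7633 − 6765 = 868
take 610 (≤ 868); 868 − 610 = 258
take 233 (≤ 258); 258 − 233 = 25
take 21 (≤ 25); 25 − 21 = 4
take 3 (≤ 4); 4 − 3 = 1
take 1 (≤ 1); 1 − 1 = 0
So 100369 = 75025 + 17711 + 6765 + 610 + 233 + 21 + 3 + 1, with no two terms consecutive in the sequence.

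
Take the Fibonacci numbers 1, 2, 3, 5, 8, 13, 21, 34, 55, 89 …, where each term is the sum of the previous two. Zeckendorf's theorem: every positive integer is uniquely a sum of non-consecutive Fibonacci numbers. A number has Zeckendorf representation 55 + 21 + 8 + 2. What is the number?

55 + 21 + 8 + 2 = 86.

86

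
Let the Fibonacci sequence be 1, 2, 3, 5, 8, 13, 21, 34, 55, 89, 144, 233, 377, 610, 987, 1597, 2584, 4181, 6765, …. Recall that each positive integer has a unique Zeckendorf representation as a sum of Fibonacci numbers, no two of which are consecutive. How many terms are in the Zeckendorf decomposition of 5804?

4

4181 ≤ 5804 < 6765, so take 4181; remainder 1623
1597 ≤ 1623 < 2584, so take 1597; remainder 26
21 ≤ 26 < 34, so take 21; remainder 5
5 ≤ 5 < 8, so take 5; remainder 0
5804 = 4181 + 1597 + 21 + 5, which has 4 terms.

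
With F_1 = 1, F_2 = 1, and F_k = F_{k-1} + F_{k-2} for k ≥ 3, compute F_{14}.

377

Iterating the recurrence up to F_{10} = 55 and F_{9} = 34:
F_{11} = F_{10} + F_{9} = 55 + 34 = 89
F_{12} = F_{11} + F_{10} = 89 + 55 = 144
F_{13} = F_{12} + F_{11} = 144 + 89 = 233
F_{14} = F_{13} + F_{12} = 233 + 144 = 377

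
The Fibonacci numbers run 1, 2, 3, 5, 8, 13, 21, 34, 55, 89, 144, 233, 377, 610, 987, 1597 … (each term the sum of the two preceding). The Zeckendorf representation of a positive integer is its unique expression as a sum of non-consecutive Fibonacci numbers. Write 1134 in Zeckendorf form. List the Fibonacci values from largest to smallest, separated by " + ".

Greedy algorithm:
subtract 987 from 1134: 147 remains
subtract 144 from 147: 3 remains
subtract 3 from 3: 0 remains
So 1134 = 987 + 144 + 3, with no two terms consecutive in the sequence.

987 + 144 + 3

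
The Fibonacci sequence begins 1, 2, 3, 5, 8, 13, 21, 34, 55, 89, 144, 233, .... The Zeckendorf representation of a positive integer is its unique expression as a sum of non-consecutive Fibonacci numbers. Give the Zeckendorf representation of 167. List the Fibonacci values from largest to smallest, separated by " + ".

144 + 21 + 2

167 − 144 = 23
23 − 21 = 2
2 − 2 = 0
So 167 = 144 + 21 + 2, with no two terms consecutive in the sequence.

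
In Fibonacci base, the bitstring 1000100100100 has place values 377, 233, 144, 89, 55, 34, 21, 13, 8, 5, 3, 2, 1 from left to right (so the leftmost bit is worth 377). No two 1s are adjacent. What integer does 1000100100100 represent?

448

Summing the place values of the 1 bits: 377 + 55 + 13 + 3 = 448.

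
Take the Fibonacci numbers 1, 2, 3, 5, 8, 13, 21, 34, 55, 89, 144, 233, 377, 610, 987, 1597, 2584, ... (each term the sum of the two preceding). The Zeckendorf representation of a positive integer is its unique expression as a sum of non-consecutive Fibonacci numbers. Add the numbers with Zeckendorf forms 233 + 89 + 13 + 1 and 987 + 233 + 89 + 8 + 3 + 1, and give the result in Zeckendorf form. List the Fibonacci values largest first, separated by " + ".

1597 + 55 + 5

The two numbers are 336 and 1321, so their sum is 1657.
1657 − 1597 = 60
60 − 55 = 5
5 − 5 = 0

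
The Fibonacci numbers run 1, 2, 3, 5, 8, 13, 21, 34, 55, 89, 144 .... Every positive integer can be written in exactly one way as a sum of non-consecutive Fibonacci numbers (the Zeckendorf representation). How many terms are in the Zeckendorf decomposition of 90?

Repeatedly subtract the largest Fibonacci number that fits:
89 ≤ 90 < 144, so take 89; remainder 1
1 ≤ 1 < 2, so take 1; remainder 0
90 = 89 + 1, which has 2 terms.

2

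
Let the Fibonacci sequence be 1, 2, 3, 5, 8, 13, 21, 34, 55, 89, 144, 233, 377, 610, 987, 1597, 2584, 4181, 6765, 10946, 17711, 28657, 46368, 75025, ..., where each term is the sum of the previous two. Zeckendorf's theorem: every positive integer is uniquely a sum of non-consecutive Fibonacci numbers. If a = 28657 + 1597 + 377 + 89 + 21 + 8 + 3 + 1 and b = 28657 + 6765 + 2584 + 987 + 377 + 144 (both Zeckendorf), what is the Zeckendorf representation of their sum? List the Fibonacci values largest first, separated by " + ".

The two numbers are 30753 and 39514, so their sum is 70267.
Repeatedly subtract the largest Fibonacci number that fits:
70267: greatest Fibonacci not exceeding it is 46368, leaving 23899
23899: greatest Fibonacci not exceeding it is 17711, leaving 6188
6188: greatest Fibonacci not exceeding it is 4181, leaving 2007
2007: greatest Fibonacci not exceeding it is 1597, leaving 410
410: greatest Fibonacci not exceeding it is 377, leaving 33
33: greatest Fibonacci not exceeding it is 21, leaving 12
12: greatest Fibonacci not exceeding it is 8, leaving 4
4: greatest Fibonacci not exceeding it is 3, leaving 1
1: greatest Fibonacci not exceeding it is 1, leaving 0

46368 + 17711 + 4181 + 1597 + 377 + 21 + 8 + 3 + 1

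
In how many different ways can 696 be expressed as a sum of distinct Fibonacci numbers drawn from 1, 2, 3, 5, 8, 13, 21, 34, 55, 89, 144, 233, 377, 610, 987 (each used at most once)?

12

Each representation comes from the Zeckendorf form by replacing some F_k with F_{k−1} + F_{k−2} where possible.
696 = 610+55+21+8+2 = 610+55+21+5+3+2 = 377+233+55+21+8+2 = 610+55+13+8+5+3+2 = 377+233+55+21+5+3+2 = … (7 more), for 12 in all.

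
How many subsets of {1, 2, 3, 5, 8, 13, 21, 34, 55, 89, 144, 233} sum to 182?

Each representation comes from the Zeckendorf form by replacing some F_k with F_{k−1} + F_{k−2} where possible.
182 = 144+34+3+1 = 144+21+13+3+1 = 89+55+34+3+1 = 144+21+8+5+3+1 = … (2 more), for 6 in all.

6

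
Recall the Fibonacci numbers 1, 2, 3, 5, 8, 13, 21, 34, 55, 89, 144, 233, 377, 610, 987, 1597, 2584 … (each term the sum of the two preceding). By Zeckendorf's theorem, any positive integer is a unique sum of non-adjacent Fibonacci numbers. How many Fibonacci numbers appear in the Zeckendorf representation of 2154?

1597 ≤ 2154 < 2584, so take 1597; remainder 557
377 ≤ 557 < 610, so take 377; remainder 180
144 ≤ 180 < 233, so take 144; remainder 36
34 ≤ 36 < 55, so take 34; remainder 2
2 ≤ 2 < 3, so take 2; remainder 0
2154 = 1597 + 377 + 144 + 34 + 2, which has 5 terms.

5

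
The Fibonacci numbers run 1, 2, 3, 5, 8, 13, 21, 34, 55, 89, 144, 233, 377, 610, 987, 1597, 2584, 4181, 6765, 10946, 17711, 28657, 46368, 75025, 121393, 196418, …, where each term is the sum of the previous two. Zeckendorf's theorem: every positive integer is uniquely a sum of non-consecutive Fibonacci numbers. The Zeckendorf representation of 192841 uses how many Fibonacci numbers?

take 121393 (≤ 192841); 192841 − 121393 = 71448
take 46368 (≤ 71448); 71448 − 46368 = 25080
take 17711 (≤ 25080); 25080 − 17711 = 7369
take 6765 (≤ 7369); 7369 − 6765 = 604
take 377 (≤ 604); 604 − 377 = 227
take 144 (≤ 227); 227 − 144 = 83
take 55 (≤ 83); 83 − 55 = 28
take 21 (≤ 28); 28 − 21 = 7
take 5 (≤ 7); 7 − 5 = 2
take 2 (≤ 2); 2 − 2 = 0
192841 = 121393 + 46368 + 17711 + 6765 + 377 + 144 + 55 + 21 + 5 + 2, which has 10 terms.

10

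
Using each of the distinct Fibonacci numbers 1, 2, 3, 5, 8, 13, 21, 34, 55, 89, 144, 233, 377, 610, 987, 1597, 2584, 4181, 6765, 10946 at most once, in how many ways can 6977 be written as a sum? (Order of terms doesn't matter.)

39

6977 = 6765+144+55+13 = 6765+144+55+8+5 = 6765+144+34+21+13 = 4181+2584+144+55+13 = 6765+144+55+8+3+2 = … (34 more), for 39 in all.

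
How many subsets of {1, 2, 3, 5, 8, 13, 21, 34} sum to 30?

3

30 = 21+8+1 = 21+5+3+1 = 13+8+5+3+1 — 3 representations.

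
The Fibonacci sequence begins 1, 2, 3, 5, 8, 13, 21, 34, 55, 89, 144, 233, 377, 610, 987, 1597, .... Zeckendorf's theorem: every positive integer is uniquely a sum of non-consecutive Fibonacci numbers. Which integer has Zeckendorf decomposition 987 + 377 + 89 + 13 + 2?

1468

987 + 377 + 89 + 13 + 2 = 1468.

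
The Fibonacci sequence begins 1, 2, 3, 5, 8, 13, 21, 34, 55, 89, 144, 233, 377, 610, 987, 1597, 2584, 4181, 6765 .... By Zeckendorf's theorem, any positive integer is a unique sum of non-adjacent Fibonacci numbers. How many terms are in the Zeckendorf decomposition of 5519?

6

Greedy algorithm:
subtract 4181 from 5519: 1338 remains
subtract 987 from 1338: 351 remains
subtract 233 from 351: 118 remains
subtract 89 from 118: 29 remains
subtract 21 from 29: 8 remains
subtract 8 from 8: 0 remains
5519 = 4181 + 987 + 233 + 89 + 21 + 8, which has 6 terms.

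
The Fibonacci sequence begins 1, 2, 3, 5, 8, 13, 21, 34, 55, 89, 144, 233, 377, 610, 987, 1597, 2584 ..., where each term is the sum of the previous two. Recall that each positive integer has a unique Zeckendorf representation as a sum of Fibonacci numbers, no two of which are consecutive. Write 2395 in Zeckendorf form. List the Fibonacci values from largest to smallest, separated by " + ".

take 1597 (≤ 2395); 2395 − 1597 = 798
take 610 (≤ 798); 798 − 610 = 188
take 144 (≤ 188); 188 − 144 = 44
take 34 (≤ 44); 44 − 34 = 10
take 8 (≤ 10); 10 − 8 = 2
take 2 (≤ 2); 2 − 2 = 0
So 2395 = 1597 + 610 + 144 + 34 + 8 + 2, with no two terms consecutive in the sequence.

1597 + 610 + 144 + 34 + 8 + 2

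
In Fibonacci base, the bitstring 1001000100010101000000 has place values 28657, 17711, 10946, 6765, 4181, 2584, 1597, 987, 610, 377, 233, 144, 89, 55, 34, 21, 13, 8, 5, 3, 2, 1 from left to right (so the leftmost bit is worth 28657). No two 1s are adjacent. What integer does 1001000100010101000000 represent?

36629

Summing the place values of the 1 bits: 28657 + 6765 + 987 + 144 + 55 + 21 = 36629.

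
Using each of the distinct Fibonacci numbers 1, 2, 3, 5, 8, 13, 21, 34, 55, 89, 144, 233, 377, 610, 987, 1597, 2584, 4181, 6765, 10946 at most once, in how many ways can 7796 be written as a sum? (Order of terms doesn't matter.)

44

7796 = 6765+987+34+8+2 = 6765+987+34+5+3+2 = 6765+987+21+13+8+2 = 6765+610+377+34+8+2 = … (40 more), for 44 in all.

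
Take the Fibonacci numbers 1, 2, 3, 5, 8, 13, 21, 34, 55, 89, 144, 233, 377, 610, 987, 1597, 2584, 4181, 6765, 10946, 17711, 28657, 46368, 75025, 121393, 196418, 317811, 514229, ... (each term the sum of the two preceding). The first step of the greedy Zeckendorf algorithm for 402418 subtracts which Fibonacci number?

317811

317811 ≤ 402418 < 514229, so the largest Fibonacci number not exceeding 402418 is 317811.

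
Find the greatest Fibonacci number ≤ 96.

89 ≤ 96 < 144, so the largest Fibonacci number not exceeding 96 is 89.

89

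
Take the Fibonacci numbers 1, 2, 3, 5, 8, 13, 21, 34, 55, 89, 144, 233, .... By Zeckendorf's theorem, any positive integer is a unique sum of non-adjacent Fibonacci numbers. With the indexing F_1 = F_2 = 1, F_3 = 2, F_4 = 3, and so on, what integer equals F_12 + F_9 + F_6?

F_12 + F_9 + F_6 = 144 + 34 + 8 = 186.

186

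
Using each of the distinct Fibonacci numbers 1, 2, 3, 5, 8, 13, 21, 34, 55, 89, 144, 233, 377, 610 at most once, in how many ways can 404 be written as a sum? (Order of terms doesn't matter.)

14

404 = 377+21+5+1 = 377+21+3+2+1 = 377+13+8+5+1 = … (11 more), for 14 in all.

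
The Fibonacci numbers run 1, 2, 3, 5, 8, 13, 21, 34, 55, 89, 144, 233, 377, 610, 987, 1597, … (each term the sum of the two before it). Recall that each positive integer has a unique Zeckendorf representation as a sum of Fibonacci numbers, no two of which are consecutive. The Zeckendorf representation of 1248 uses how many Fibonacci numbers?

Greedy algorithm:
1248: greatest Fibonacci not exceeding it is 987, leaving 261
261: greatest Fibonacci not exceeding it is 233, leaving 28
28: greatest Fibonacci not exceeding it is 21, leaving 7
7: greatest Fibonacci not exceeding it is 5, leaving 2
2: greatest Fibonacci not exceeding it is 2, leaving 0
1248 = 987 + 233 + 21 + 5 + 2, which has 5 terms.

5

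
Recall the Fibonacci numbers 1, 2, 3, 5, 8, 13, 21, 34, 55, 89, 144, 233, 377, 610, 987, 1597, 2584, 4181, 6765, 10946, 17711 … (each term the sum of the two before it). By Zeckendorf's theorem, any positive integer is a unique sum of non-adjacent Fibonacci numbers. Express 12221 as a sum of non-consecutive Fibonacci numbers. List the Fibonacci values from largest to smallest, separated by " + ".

Greedy algorithm:
12221 − 10946 = 1275
1275 − 987 = 288
288 − 233 = 55
55 − 55 = 0
So 12221 = 10946 + 987 + 233 + 55, with no two terms consecutive in the sequence.

10946 + 987 + 233 + 55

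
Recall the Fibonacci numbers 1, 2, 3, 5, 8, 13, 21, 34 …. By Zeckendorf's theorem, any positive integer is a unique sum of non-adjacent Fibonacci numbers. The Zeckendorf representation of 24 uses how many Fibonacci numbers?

2

Greedily peel off the largest Fibonacci term at each step:
subtract 21 from 24: 3 remains
subtract 3 from 3: 0 remains
24 = 21 + 3, which has 2 terms.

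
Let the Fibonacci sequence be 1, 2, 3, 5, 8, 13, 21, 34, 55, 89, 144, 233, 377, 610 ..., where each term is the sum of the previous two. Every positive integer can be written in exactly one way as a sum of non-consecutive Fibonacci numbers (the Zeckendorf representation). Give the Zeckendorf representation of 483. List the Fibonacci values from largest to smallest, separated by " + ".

377 ≤ 483 < 610, so take 377; remainder 106
89 ≤ 106 < 144, so take 89; remainder 17
13 ≤ 17 < 21, so take 13; remainder 4
3 ≤ 4 < 5, so take 3; remainder 1
1 ≤ 1 < 2, so take 1; remainder 0
So 483 = 377 + 89 + 13 + 3 + 1, with no two terms consecutive in the sequence.

377 + 89 + 13 + 3 + 1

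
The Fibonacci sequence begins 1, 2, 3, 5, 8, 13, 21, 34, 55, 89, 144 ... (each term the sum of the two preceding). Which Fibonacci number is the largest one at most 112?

89

89 ≤ 112 < 144, so the largest Fibonacci number not exceeding 112 is 89.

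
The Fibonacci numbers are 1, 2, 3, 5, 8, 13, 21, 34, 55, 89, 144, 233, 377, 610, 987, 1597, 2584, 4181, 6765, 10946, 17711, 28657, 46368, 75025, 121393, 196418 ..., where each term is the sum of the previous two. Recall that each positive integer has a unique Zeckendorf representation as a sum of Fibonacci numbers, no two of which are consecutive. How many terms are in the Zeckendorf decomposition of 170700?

largest Fibonacci ≤ 170700 is 121393; 170700 − 121393 = 49307
largest Fibonacci ≤ 49307 is 46368; 49307 − 46368 = 2939
largest Fibonacci ≤ 2939 is 2584; 2939 − 2584 = 355
largest Fibonacci ≤ 355 is 233; 355 − 233 = 122
largest Fibonacci ≤ 122 is 89; 122 − 89 = 33
largest Fibonacci ≤ 33 is 21; 33 − 21 = 12
largest Fibonacci ≤ 12 is 8; 12 − 8 = 4
largest Fibonacci ≤ 4 is 3; 4 − 3 = 1
largest Fibonacci ≤ 1 is 1; 1 − 1 = 0
170700 = 121393 + 46368 + 2584 + 233 + 89 + 21 + 8 + 3 + 1, which has 9 terms.

9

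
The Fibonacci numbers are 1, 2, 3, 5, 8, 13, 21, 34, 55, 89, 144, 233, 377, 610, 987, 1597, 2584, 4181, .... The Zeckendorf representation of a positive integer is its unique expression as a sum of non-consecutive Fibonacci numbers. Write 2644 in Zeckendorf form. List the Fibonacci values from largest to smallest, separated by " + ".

2644: greatest Fibonacci not exceeding it is 2584, leaving 60
60: greatest Fibonacci not exceeding it is 55, leaving 5
5: greatest Fibonacci not exceeding it is 5, leaving 0
So 2644 = 2584 + 55 + 5, with no two terms consecutive in the sequence.

2584 + 55 + 5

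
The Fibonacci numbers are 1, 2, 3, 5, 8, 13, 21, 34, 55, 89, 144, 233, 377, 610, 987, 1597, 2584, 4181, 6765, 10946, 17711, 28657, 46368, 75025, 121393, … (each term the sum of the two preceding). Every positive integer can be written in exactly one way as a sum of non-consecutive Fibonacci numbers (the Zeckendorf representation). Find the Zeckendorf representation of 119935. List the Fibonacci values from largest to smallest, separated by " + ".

75025 + 28657 + 10946 + 4181 + 987 + 89 + 34 + 13 + 3

Greedy algorithm:
119935 − 75025 = 44910
44910 − 28657 = 16253
16253 − 10946 = 5307
5307 − 4181 = 1126
1126 − 987 = 139
139 − 89 = 50
50 − 34 = 16
16 − 13 = 3
3 − 3 = 0
So 119935 = 75025 + 28657 + 10946 + 4181 + 987 + 89 + 34 + 13 + 3, with no two terms consecutive in the sequence.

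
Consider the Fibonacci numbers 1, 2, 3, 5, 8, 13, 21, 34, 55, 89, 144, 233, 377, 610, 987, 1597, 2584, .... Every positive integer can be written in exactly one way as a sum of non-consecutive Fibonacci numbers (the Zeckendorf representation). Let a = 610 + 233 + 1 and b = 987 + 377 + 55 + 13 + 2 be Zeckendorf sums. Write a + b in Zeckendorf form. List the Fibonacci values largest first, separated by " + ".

The two numbers are 844 and 1434, so their sum is 2278.
Repeatedly subtract the largest Fibonacci number that fits:
2278: greatest Fibonacci not exceeding it is 1597, leaving 681
681: greatest Fibonacci not exceeding it is 610, leaving 71
71: greatest Fibonacci not exceeding it is 55, leaving 16
16: greatest Fibonacci not exceeding it is 13, leaving 3
3: greatest Fibonacci not exceeding it is 3, leaving 0

1597 + 610 + 55 + 13 + 3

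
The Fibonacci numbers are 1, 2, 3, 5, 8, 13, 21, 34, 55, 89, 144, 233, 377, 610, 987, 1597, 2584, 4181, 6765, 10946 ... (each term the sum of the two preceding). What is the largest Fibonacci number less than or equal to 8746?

6765 ≤ 8746 < 10946, so the largest Fibonacci number not exceeding 8746 is 6765.

6765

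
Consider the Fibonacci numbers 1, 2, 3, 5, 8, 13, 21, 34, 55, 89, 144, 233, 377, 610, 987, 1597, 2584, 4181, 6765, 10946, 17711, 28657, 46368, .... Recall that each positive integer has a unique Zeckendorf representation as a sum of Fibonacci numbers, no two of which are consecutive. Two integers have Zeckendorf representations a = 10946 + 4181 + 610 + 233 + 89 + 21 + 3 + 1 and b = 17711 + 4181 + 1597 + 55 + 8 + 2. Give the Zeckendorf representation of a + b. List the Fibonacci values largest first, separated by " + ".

28657 + 10946 + 34 + 1

The two numbers are 16084 and 23554, so their sum is 39638.
39638 − 28657 = 10981
10981 − 10946 = 35
35 − 34 = 1
1 − 1 = 0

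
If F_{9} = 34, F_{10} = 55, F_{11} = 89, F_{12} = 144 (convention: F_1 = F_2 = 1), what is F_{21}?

10946

By the addition formula F_{m+n} = F_m F_{n+1} + F_{m−1} F_n with m=12, n=9: F_{21} = 144·55 + 89·34 = 7920 + 3026 = 10946.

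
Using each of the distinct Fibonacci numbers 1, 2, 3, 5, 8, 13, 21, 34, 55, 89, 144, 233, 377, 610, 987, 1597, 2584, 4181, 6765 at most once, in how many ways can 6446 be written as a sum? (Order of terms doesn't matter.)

49

Starting from the Zeckendorf form and repeatedly splitting a term F_k into F_{k−1} + F_{k−2} (when neither is already used) reaches every representation.
6446 = 4181+1597+610+55+3 = 4181+1597+610+55+2+1 = 4181+1597+610+34+21+3 = 4181+1597+377+233+55+3 = … (45 more), for 49 in all.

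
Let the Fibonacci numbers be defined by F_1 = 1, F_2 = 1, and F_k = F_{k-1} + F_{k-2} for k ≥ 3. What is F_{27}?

196418

Iterating the recurrence up to F_{21} = 10946 and F_{20} = 6765:
F_{22} = F_{21} + F_{20} = 10946 + 6765 = 17711
F_{23} = F_{22} + F_{21} = 17711 + 10946 = 28657
F_{24} = F_{23} + F_{22} = 28657 + 17711 = 46368
F_{25} = F_{24} + F_{23} = 46368 + 28657 = 75025
F_{26} = F_{25} + F_{24} = 75025 + 46368 = 121393
F_{27} = F_{26} + F_{25} = 121393 + 75025 = 196418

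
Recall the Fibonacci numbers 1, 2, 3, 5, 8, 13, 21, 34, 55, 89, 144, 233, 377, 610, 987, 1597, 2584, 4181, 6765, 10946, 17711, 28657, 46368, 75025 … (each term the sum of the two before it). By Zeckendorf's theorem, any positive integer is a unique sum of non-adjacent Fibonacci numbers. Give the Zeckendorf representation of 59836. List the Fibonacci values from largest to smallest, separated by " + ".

Greedily peel off the largest Fibonacci term at each step:
46368 ≤ 59836 < 75025, so take 46368; remainder 13468
10946 ≤ 13468 < 17711, so take 10946; remainder 2522
1597 ≤ 2522 < 2584, so take 1597; remainder 925
610 ≤ 925 < 987, so take 610; remainder 315
233 ≤ 315 < 377, so take 233; remainder 82
55 ≤ 82 < 89, so take 55; remainder 27
21 ≤ 27 < 34, so take 21; remainder 6
5 ≤ 6 < 8, so take 5; remainder 1
1 ≤ 1 < 2, so take 1; remainder 0
So 59836 = 46368 + 10946 + 1597 + 610 + 233 + 55 + 21 + 5 + 1, with no two terms consecutive in the sequence.

46368 + 10946 + 1597 + 610 + 233 + 55 + 21 + 5 + 1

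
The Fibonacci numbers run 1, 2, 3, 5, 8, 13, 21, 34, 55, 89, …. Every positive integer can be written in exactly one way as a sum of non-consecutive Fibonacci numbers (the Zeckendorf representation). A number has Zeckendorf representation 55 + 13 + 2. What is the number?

55 + 13 + 2 = 70.

70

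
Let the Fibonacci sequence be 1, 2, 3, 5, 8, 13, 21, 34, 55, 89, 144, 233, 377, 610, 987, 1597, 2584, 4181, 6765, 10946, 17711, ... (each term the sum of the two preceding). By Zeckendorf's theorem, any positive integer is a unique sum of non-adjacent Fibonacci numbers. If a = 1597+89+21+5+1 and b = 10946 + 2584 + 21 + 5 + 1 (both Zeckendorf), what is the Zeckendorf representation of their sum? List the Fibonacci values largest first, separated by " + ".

10946 + 4181 + 89 + 34 + 13 + 5 + 2

The two numbers are 1713 and 13557, so their sum is 15270.
Greedy algorithm:
10946 ≤ 15270 < 17711, so take 10946; remainder 4324
4181 ≤ 4324 < 6765, so take 4181; remainder 143
89 ≤ 143 < 144, so take 89; remainder 54
34 ≤ 54 < 55, so take 34; remainder 20
13 ≤ 20 < 21, so take 13; remainder 7
5 ≤ 7 < 8, so take 5; remainder 2
2 ≤ 2 < 3, so take 2; remainder 0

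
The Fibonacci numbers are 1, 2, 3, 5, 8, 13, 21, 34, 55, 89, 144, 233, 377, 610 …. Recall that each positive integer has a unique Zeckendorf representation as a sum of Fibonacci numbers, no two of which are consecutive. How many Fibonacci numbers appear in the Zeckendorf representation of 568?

take 377 (≤ 568); 568 − 377 = 191
take 144 (≤ 191); 191 − 144 = 47
take 34 (≤ 47); 47 − 34 = 13
take 13 (≤ 13); 13 − 13 = 0
568 = 377 + 144 + 34 + 13, which has 4 terms.

4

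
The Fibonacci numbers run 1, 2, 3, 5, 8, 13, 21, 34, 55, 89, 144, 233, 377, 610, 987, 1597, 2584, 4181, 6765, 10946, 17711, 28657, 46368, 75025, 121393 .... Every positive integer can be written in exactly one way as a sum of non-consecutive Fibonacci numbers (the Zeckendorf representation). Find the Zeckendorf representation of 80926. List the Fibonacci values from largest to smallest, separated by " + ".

80926 − 75025 = 5901
5901 − 4181 = 1720
1720 − 1597 = 123
123 − 89 = 34
34 − 34 = 0
So 80926 = 75025 + 4181 + 1597 + 89 + 34, with no two terms consecutive in the sequence.

75025 + 4181 + 1597 + 89 + 34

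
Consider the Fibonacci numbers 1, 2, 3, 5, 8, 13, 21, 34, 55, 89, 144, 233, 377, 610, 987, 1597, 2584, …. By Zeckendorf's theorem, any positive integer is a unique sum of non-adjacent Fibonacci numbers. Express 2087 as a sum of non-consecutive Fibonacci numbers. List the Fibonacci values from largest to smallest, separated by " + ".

1597 + 377 + 89 + 21 + 3

subtract 1597 from 2087: 490 remains
subtract 377 from 490: 113 remains
subtract 89 from 113: 24 remains
subtract 21 from 24: 3 remains
subtract 3 from 3: 0 remains
So 2087 = 1597 + 377 + 89 + 21 + 3, with no two terms consecutive in the sequence.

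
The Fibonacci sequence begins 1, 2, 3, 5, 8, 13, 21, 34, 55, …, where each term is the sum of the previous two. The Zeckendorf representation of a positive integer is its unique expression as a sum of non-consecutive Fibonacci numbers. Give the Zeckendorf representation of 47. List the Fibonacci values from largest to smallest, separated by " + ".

34 + 13

Repeatedly subtract the largest Fibonacci number that fits:
47 − 34 = 13
13 − 13 = 0
So 47 = 34 + 13, with no two terms consecutive in the sequence.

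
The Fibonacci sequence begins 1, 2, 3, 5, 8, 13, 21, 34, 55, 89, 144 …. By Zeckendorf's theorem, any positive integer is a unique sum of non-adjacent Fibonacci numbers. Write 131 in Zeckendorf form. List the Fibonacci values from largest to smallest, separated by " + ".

Repeatedly subtract the largest Fibonacci number that fits:
largest Fibonacci ≤ 131 is 89; 131 − 89 = 42
largest Fibonacci ≤ 42 is 34; 42 − 34 = 8
largest Fibonacci ≤ 8 is 8; 8 − 8 = 0
So 131 = 89 + 34 + 8, with no two terms consecutive in the sequence.

89 + 34 + 8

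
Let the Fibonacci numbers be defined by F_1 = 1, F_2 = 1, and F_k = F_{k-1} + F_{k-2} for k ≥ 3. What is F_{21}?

Iterating the recurrence up to F_{17} = 1597 and F_{16} = 987:
F_{18} = F_{17} + F_{16} = 1597 + 987 = 2584
F_{19} = F_{18} + F_{17} = 2584 + 1597 = 4181
F_{20} = F_{19} + F_{18} = 4181 + 2584 = 6765
F_{21} = F_{20} + F_{19} = 6765 + 4181 = 10946

10946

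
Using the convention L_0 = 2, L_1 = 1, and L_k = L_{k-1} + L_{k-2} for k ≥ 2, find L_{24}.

103682

Iterating the recurrence up to L_{19} = 9349 and L_{18} = 5778:
L_{20} = L_{19} + L_{18} = 9349 + 5778 = 15127
L_{21} = L_{20} + L_{19} = 15127 + 9349 = 24476
L_{22} = L_{21} + L_{20} = 24476 + 15127 = 39603
L_{23} = L_{22} + L_{21} = 39603 + 24476 = 64079
L_{24} = L_{23} + L_{22} = 64079 + 39603 = 103682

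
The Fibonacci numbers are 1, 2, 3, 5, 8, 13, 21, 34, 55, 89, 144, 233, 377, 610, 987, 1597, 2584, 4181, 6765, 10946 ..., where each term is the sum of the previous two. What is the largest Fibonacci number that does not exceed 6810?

6765

6765 ≤ 6810 < 10946, so the largest Fibonacci number not exceeding 6810 is 6765.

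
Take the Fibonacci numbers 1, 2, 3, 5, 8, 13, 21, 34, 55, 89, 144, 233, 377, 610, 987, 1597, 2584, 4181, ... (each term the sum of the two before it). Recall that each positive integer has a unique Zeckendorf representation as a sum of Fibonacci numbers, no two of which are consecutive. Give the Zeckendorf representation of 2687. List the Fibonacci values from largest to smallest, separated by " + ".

2584 + 89 + 13 + 1

Repeatedly subtract the largest Fibonacci number that fits:
2584 ≤ 2687 < 4181, so take 2584; remainder 103
89 ≤ 103 < 144, so take 89; remainder 14
13 ≤ 14 < 21, so take 13; remainder 1
1 ≤ 1 < 2, so take 1; remainder 0
So 2687 = 2584 + 89 + 13 + 1, with no two terms consecutive in the sequence.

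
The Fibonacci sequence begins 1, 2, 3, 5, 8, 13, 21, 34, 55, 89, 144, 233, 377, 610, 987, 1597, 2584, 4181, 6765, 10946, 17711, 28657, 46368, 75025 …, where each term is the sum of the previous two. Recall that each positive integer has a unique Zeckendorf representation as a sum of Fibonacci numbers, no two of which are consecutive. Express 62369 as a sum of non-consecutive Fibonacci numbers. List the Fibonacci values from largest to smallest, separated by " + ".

Greedy algorithm:
take 46368 (≤ 62369); 62369 − 46368 = 16001
take 10946 (≤ 16001); 16001 − 10946 = 5055
take 4181 (≤ 5055); 5055 − 4181 = 874
take 610 (≤ 874); 874 − 610 = 264
take 233 (≤ 264); 264 − 233 = 31
take 21 (≤ 31); 31 − 21 = 10
take 8 (≤ 10); 10 − 8 = 2
take 2 (≤ 2); 2 − 2 = 0
So 62369 = 46368 + 10946 + 4181 + 610 + 233 + 21 + 8 + 2, with no two terms consecutive in the sequence.

46368 + 10946 + 4181 + 610 + 233 + 21 + 8 + 2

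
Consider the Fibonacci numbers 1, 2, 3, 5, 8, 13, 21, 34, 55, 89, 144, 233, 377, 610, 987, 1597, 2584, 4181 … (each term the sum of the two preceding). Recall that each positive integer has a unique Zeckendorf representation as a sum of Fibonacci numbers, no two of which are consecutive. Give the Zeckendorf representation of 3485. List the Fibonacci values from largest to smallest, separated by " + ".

2584 + 610 + 233 + 55 + 3

subtract 2584 from 3485: 901 remains
subtract 610 from 901: 291 remains
subtract 233 from 291: 58 remains
subtract 55 from 58: 3 remains
subtract 3 from 3: 0 remains
So 3485 = 2584 + 610 + 233 + 55 + 3, with no two terms consecutive in the sequence.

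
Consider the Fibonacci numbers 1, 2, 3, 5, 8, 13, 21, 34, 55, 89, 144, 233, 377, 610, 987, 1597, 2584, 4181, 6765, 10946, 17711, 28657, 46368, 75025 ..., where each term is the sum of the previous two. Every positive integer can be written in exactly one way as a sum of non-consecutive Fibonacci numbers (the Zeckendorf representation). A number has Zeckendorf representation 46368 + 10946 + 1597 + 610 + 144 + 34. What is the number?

59699

46368 + 10946 + 1597 + 610 + 144 + 34 = 59699.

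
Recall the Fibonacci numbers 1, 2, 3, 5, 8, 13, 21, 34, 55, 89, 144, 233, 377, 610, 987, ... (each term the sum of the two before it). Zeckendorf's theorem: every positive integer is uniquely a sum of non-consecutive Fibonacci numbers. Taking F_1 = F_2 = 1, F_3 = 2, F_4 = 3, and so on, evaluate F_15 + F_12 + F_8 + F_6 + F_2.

784

F_15 + F_12 + F_8 + F_6 + F_2 = 610 + 144 + 21 + 8 + 1 = 784.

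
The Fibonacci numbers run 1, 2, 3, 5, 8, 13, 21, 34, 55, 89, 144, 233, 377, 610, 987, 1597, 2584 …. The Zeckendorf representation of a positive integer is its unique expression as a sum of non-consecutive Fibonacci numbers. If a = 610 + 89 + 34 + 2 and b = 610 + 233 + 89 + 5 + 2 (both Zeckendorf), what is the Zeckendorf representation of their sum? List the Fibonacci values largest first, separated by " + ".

1597 + 55 + 21 + 1

The two numbers are 735 and 939, so their sum is 1674.
Repeatedly subtract the largest Fibonacci number that fits:
1674 − 1597 = 77
77 − 55 = 22
22 − 21 = 1
1 − 1 = 0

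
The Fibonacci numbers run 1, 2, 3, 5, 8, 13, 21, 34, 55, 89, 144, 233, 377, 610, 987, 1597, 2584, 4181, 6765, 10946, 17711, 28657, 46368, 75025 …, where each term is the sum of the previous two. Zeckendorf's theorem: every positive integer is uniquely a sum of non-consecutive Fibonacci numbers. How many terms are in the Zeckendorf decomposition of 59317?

6

Repeatedly subtract the largest Fibonacci number that fits:
59317 − 46368 = 12949
12949 − 10946 = 2003
2003 − 1597 = 406
406 − 377 = 29
29 − 21 = 8
8 − 8 = 0
59317 = 46368 + 10946 + 1597 + 377 + 21 + 8, which has 6 terms.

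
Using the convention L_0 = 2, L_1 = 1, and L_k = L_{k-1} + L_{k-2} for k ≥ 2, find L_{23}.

64079

Iterating the recurrence up to L_{17} = 3571 and L_{16} = 2207:
L_{18} = L_{17} + L_{16} = 3571 + 2207 = 5778
L_{19} = L_{18} + L_{17} = 5778 + 3571 = 9349
L_{20} = L_{19} + L_{18} = 9349 + 5778 = 15127
L_{21} = L_{20} + L_{19} = 15127 + 9349 = 24476
L_{22} = L_{21} + L_{20} = 24476 + 15127 = 39603
L_{23} = L_{22} + L_{21} = 39603 + 24476 = 64079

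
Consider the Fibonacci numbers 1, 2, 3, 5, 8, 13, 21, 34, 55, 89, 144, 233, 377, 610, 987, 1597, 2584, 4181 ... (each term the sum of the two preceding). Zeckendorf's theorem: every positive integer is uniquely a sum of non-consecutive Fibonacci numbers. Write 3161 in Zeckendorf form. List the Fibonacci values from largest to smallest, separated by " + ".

2584 + 377 + 144 + 55 + 1

Repeatedly subtract the largest Fibonacci number that fits:
take 2584 (≤ 3161); 3161 − 2584 = 577
take 377 (≤ 577); 577 − 377 = 200
take 144 (≤ 200); 200 − 144 = 56
take 55 (≤ 56); 56 − 55 = 1
take 1 (≤ 1); 1 − 1 = 0
So 3161 = 2584 + 377 + 144 + 55 + 1, with no two terms consecutive in the sequence.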